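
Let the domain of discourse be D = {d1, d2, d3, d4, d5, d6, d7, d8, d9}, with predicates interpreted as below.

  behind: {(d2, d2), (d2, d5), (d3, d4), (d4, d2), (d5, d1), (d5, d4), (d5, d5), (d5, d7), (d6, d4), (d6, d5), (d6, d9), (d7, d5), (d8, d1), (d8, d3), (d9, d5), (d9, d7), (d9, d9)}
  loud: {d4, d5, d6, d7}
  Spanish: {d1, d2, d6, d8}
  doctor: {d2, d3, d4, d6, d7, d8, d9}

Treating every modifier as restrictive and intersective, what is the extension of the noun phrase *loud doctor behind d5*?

⟦behind d5⟧ = {x : ⟨x, d5⟩ ∈ ⟦behind⟧} = {d2, d5, d6, d7, d9}
⟦doctor⟧ = {d2, d3, d4, d6, d7, d8, d9}
… ∩ ⟦behind d5⟧ = {d2, d3, d4, d6, d7, d8, d9} ∩ {d2, d5, d6, d7, d9} = {d2, d6, d7, d9}
… ∩ ⟦loud⟧ = {d2, d6, d7, d9} ∩ {d4, d5, d6, d7} = {d6, d7}
So ⟦loud doctor behind d5⟧ = {d6, d7}.

{d6, d7}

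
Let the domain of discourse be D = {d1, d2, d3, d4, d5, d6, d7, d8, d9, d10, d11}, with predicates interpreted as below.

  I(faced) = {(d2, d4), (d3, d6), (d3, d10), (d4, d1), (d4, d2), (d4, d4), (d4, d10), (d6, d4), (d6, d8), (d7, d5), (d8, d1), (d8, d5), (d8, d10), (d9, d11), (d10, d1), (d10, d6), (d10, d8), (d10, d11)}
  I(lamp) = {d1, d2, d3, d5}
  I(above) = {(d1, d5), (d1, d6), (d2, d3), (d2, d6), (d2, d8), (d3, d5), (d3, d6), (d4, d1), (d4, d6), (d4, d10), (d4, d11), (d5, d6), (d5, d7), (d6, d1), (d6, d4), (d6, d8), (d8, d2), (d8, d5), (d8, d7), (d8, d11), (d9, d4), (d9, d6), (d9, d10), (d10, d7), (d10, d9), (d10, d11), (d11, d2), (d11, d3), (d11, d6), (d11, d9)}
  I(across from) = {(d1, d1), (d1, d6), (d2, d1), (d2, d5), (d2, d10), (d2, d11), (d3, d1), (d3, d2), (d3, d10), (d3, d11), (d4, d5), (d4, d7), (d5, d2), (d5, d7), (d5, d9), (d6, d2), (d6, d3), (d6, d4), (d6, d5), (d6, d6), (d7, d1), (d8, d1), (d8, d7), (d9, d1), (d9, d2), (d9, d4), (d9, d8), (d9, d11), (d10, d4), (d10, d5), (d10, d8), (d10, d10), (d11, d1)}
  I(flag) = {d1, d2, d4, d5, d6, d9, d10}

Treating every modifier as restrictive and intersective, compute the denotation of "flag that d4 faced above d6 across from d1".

⟦that d4 faced⟧ = {x : ⟨d4, x⟩ ∈ ⟦faced⟧} = {d1, d2, d4, d10}
⟦above d6⟧ = {x : ⟨x, d6⟩ ∈ ⟦above⟧} = {d1, d2, d3, d4, d5, d9, d11}
⟦across from d1⟧ = {x : ⟨x, d1⟩ ∈ ⟦across from⟧} = {d1, d2, d3, d7, d8, d9, d11}
⟦flag⟧ = {d1, d2, d4, d5, d6, d9, d10}
… ∩ ⟦that d4 faced⟧ = {d1, d2, d4, d5, d6, d9, d10} ∩ {d1, d2, d4, d10} = {d1, d2, d4, d10}
… ∩ ⟦above d6⟧ = {d1, d2, d4, d10} ∩ {d1, d2, d3, d4, d5, d9, d11} = {d1, d2, d4}
… ∩ ⟦across from d1⟧ = {d1, d2, d4} ∩ {d1, d2, d3, d7, d8, d9, d11} = {d1, d2}
So ⟦flag that d4 faced above d6 across from d1⟧ = {d1, d2}.

{d1, d2}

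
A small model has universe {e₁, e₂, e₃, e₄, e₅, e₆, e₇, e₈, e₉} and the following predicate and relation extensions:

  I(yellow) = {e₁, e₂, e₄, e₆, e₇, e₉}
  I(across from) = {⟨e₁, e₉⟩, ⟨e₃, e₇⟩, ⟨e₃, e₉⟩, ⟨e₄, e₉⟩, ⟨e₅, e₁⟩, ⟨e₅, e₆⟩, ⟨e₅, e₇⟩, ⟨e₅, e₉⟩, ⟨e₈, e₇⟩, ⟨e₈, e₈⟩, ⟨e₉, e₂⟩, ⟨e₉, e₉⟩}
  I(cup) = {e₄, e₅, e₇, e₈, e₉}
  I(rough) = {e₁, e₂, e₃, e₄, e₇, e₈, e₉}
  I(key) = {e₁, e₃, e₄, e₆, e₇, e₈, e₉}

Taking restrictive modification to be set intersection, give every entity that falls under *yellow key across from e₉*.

⟦across from e₉⟧ = {x : ⟨x, e₉⟩ ∈ ⟦across from⟧} = {e₁, e₃, e₄, e₅, e₉}
⟦key⟧ = {e₁, e₃, e₄, e₆, e₇, e₈, e₉}
… ∩ ⟦across from e₉⟧ = {e₁, e₃, e₄, e₆, e₇, e₈, e₉} ∩ {e₁, e₃, e₄, e₅, e₉} = {e₁, e₃, e₄, e₉}
… ∩ ⟦yellow⟧ = {e₁, e₃, e₄, e₉} ∩ {e₁, e₂, e₄, e₆, e₇, e₉} = {e₁, e₄, e₉}
So ⟦yellow key across from e₉⟧ = {e₁, e₄, e₉}.

{e₁, e₄, e₉}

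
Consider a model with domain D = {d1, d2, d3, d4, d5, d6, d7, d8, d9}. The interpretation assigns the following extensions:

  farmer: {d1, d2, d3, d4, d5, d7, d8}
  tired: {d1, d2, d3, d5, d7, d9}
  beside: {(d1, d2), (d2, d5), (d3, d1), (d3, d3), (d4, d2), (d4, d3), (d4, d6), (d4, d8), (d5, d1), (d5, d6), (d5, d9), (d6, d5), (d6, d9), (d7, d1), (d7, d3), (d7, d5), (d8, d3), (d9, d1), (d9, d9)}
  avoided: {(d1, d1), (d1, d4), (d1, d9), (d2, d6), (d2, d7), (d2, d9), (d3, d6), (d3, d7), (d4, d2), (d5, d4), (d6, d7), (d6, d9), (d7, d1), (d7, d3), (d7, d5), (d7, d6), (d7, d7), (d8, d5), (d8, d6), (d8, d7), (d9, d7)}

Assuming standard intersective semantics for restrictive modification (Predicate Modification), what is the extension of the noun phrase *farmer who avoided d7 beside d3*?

{d3, d7, d8}

⟦who avoided d7⟧ = {x : ⟨x, d7⟩ ∈ ⟦avoided⟧} = {d2, d3, d6, d7, d8, d9}
⟦beside d3⟧ = {x : ⟨x, d3⟩ ∈ ⟦beside⟧} = {d3, d4, d7, d8}
⟦farmer⟧ = {d1, d2, d3, d4, d5, d7, d8}
… ∩ ⟦who avoided d7⟧ = {d1, d2, d3, d4, d5, d7, d8} ∩ {d2, d3, d6, d7, d8, d9} = {d2, d3, d7, d8}
… ∩ ⟦beside d3⟧ = {d2, d3, d7, d8} ∩ {d3, d4, d7, d8} = {d3, d7, d8}
So ⟦farmer who avoided d7 beside d3⟧ = {d3, d7, d8}.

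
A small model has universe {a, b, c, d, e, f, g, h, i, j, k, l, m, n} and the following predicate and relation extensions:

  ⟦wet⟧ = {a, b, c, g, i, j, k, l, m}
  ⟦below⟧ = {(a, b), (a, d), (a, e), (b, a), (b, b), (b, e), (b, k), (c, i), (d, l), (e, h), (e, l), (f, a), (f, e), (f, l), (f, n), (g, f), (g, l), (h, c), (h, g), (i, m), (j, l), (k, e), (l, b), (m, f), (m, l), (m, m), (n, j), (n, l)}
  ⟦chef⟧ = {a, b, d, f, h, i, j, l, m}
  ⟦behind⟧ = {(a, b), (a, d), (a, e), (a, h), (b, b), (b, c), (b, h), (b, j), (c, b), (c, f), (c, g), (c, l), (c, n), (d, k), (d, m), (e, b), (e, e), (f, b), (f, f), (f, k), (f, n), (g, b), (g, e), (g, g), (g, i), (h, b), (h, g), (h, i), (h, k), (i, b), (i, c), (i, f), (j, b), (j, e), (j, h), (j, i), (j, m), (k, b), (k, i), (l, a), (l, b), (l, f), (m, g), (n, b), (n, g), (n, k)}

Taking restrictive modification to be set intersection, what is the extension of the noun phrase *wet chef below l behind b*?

{j}

⟦below l⟧ = {x : ⟨x, l⟩ ∈ ⟦below⟧} = {d, e, f, g, j, m, n}
⟦behind b⟧ = {x : ⟨x, b⟩ ∈ ⟦behind⟧} = {a, b, c, e, f, g, h, i, j, k, l, n}
⟦chef⟧ = {a, b, d, f, h, i, j, l, m}
… ∩ ⟦below l⟧ = {a, b, d, f, h, i, j, l, m} ∩ {d, e, f, g, j, m, n} = {d, f, j, m}
… ∩ ⟦behind b⟧ = {d, f, j, m} ∩ {a, b, c, e, f, g, h, i, j, k, l, n} = {f, j}
… ∩ ⟦wet⟧ = {f, j} ∩ {a, b, c, g, i, j, k, l, m} = {j}
So ⟦wet chef below l behind b⟧ = {j}.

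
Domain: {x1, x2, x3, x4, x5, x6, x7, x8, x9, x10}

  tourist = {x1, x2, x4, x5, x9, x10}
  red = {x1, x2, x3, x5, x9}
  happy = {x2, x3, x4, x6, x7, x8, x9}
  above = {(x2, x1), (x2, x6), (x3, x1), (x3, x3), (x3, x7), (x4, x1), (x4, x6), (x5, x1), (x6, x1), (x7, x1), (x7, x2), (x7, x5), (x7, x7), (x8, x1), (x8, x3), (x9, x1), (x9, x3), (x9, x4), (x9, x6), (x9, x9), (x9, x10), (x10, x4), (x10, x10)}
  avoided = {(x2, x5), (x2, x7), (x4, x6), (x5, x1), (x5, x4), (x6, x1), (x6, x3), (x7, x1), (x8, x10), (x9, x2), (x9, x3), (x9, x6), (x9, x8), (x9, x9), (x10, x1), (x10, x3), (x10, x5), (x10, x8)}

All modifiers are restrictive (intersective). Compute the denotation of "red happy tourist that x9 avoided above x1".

⟦that x9 avoided⟧ = {x : ⟨x9, x⟩ ∈ ⟦avoided⟧} = {x2, x3, x6, x8, x9}
⟦above x1⟧ = {x : ⟨x, x1⟩ ∈ ⟦above⟧} = {x2, x3, x4, x5, x6, x7, x8, x9}
⟦tourist⟧ = {x1, x2, x4, x5, x9, x10}
… ∩ ⟦that x9 avoided⟧ = {x1, x2, x4, x5, x9, x10} ∩ {x2, x3, x6, x8, x9} = {x2, x9}
… ∩ ⟦above x1⟧ = {x2, x9} ∩ {x2, x3, x4, x5, x6, x7, x8, x9} = {x2, x9}
… ∩ ⟦red⟧ = {x2, x9} ∩ {x1, x2, x3, x5, x9} = {x2, x9}
… ∩ ⟦happy⟧ = {x2, x9} ∩ {x2, x3, x4, x6, x7, x8, x9} = {x2, x9}
So ⟦red happy tourist that x9 avoided above x1⟧ = {x2, x9}.

{x2, x9}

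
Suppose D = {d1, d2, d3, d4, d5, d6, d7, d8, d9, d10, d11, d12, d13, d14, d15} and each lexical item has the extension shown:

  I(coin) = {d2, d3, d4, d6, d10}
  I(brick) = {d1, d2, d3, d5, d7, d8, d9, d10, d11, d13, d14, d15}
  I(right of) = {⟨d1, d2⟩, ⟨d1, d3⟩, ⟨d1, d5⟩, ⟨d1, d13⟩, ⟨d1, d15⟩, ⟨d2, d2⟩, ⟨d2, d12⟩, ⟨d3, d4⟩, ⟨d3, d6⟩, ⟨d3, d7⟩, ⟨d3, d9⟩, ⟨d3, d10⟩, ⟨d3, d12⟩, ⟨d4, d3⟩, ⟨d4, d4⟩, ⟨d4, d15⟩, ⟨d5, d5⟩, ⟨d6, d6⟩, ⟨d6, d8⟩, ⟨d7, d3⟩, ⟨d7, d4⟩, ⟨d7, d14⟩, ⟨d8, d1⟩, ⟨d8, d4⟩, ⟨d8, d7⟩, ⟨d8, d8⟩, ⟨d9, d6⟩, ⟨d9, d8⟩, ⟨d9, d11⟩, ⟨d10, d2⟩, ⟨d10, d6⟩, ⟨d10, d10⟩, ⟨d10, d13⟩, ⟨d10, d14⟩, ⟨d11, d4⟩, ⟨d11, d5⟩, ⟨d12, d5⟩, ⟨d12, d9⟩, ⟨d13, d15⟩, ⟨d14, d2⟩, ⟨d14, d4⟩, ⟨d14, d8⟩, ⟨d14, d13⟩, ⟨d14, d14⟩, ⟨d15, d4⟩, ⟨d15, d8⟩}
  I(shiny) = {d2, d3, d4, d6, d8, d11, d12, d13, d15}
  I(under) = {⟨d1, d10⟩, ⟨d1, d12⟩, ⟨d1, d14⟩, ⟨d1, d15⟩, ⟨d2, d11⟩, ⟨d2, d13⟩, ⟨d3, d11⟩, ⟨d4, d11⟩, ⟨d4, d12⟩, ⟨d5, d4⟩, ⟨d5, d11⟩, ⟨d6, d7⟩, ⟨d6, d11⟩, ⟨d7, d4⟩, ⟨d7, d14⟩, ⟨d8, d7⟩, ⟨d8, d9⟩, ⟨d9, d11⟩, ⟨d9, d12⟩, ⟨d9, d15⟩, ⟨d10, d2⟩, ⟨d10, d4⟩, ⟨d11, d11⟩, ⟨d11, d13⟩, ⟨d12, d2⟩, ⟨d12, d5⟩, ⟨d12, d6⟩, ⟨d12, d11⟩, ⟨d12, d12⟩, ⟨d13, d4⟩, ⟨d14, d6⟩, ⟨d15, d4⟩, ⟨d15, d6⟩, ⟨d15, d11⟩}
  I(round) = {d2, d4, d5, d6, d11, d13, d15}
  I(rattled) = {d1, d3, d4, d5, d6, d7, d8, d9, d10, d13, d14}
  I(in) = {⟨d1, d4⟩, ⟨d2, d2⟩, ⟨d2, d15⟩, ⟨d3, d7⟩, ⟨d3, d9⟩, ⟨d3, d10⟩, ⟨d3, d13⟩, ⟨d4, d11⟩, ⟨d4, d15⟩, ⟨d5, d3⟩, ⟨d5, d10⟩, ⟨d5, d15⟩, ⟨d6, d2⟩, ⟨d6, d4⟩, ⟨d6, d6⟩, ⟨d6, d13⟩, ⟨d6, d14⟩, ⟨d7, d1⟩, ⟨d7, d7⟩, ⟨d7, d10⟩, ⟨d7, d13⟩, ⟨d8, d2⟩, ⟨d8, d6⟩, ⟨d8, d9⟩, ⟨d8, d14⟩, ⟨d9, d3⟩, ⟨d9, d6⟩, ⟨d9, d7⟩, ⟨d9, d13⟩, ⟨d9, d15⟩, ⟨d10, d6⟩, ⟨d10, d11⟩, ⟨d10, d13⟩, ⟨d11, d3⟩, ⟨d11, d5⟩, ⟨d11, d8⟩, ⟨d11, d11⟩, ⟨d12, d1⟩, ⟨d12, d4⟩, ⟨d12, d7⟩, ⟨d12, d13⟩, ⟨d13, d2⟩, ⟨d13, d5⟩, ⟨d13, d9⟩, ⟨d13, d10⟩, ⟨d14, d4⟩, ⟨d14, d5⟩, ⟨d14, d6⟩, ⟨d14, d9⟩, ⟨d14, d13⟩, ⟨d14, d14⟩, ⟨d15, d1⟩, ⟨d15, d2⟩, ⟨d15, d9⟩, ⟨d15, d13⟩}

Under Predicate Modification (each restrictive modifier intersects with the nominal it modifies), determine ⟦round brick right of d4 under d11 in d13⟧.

⟦right of d4⟧ = {x : ⟨x, d4⟩ ∈ ⟦right of⟧} = {d3, d4, d7, d8, d11, d14, d15}
⟦under d11⟧ = {x : ⟨x, d11⟩ ∈ ⟦under⟧} = {d2, d3, d4, d5, d6, d9, d11, d12, d15}
⟦in d13⟧ = {x : ⟨x, d13⟩ ∈ ⟦in⟧} = {d3, d6, d7, d9, d10, d12, d14, d15}
⟦brick⟧ = {d1, d2, d3, d5, d7, d8, d9, d10, d11, d13, d14, d15}
… ∩ ⟦right of d4⟧ = {d1, d2, d3, d5, d7, d8, d9, d10, d11, d13, d14, d15} ∩ {d3, d4, d7, d8, d11, d14, d15} = {d3, d7, d8, d11, d14, d15}
… ∩ ⟦under d11⟧ = {d3, d7, d8, d11, d14, d15} ∩ {d2, d3, d4, d5, d6, d9, d11, d12, d15} = {d3, d11, d15}
… ∩ ⟦in d13⟧ = {d3, d11, d15} ∩ {d3, d6, d7, d9, d10, d12, d14, d15} = {d3, d15}
… ∩ ⟦round⟧ = {d3, d15} ∩ {d2, d4, d5, d6, d11, d13, d15} = {d15}
So ⟦round brick right of d4 under d11 in d13⟧ = {d15}.

{d15}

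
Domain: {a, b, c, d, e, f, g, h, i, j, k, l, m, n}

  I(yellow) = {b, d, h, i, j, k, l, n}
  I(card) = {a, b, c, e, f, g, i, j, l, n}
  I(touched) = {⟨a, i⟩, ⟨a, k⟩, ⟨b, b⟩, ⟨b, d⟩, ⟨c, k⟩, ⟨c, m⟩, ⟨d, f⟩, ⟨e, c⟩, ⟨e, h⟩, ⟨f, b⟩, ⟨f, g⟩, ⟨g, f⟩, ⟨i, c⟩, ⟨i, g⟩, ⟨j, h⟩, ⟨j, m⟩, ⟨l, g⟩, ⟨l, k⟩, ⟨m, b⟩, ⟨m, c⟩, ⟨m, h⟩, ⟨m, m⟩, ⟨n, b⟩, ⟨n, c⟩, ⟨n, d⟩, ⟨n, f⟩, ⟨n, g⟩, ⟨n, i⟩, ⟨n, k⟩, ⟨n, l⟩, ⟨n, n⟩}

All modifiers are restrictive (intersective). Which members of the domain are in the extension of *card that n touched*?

{b, c, f, g, i, l, n}

⟦that n touched⟧ = {x : ⟨n, x⟩ ∈ ⟦touched⟧} = {b, c, d, f, g, i, k, l, n}
⟦card⟧ = {a, b, c, e, f, g, i, j, l, n}
… ∩ ⟦that n touched⟧ = {a, b, c, e, f, g, i, j, l, n} ∩ {b, c, d, f, g, i, k, l, n} = {b, c, f, g, i, l, n}
So ⟦card that n touched⟧ = {b, c, f, g, i, l, n}.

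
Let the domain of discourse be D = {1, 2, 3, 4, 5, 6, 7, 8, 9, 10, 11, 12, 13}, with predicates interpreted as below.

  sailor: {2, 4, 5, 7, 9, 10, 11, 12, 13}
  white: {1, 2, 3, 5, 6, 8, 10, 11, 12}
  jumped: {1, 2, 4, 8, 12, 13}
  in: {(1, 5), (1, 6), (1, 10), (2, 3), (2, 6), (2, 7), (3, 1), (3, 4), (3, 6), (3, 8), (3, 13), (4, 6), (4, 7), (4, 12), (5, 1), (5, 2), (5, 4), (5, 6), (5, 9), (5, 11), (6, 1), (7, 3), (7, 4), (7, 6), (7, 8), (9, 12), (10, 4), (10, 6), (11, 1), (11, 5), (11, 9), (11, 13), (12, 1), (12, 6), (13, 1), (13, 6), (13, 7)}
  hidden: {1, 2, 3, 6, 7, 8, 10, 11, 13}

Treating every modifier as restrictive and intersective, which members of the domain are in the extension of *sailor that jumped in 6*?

{2, 4, 12, 13}

⟦that jumped⟧ = ⟦jumped⟧ = {1, 2, 4, 8, 12, 13}
⟦in 6⟧ = {x : ⟨x, 6⟩ ∈ ⟦in⟧} = {1, 2, 3, 4, 5, 7, 10, 12, 13}
⟦sailor⟧ = {2, 4, 5, 7, 9, 10, 11, 12, 13}
… ∩ ⟦that jumped⟧ = {2, 4, 5, 7, 9, 10, 11, 12, 13} ∩ {1, 2, 4, 8, 12, 13} = {2, 4, 12, 13}
… ∩ ⟦in 6⟧ = {2, 4, 12, 13} ∩ {1, 2, 3, 4, 5, 7, 10, 12, 13} = {2, 4, 12, 13}
So ⟦sailor that jumped in 6⟧ = {2, 4, 12, 13}.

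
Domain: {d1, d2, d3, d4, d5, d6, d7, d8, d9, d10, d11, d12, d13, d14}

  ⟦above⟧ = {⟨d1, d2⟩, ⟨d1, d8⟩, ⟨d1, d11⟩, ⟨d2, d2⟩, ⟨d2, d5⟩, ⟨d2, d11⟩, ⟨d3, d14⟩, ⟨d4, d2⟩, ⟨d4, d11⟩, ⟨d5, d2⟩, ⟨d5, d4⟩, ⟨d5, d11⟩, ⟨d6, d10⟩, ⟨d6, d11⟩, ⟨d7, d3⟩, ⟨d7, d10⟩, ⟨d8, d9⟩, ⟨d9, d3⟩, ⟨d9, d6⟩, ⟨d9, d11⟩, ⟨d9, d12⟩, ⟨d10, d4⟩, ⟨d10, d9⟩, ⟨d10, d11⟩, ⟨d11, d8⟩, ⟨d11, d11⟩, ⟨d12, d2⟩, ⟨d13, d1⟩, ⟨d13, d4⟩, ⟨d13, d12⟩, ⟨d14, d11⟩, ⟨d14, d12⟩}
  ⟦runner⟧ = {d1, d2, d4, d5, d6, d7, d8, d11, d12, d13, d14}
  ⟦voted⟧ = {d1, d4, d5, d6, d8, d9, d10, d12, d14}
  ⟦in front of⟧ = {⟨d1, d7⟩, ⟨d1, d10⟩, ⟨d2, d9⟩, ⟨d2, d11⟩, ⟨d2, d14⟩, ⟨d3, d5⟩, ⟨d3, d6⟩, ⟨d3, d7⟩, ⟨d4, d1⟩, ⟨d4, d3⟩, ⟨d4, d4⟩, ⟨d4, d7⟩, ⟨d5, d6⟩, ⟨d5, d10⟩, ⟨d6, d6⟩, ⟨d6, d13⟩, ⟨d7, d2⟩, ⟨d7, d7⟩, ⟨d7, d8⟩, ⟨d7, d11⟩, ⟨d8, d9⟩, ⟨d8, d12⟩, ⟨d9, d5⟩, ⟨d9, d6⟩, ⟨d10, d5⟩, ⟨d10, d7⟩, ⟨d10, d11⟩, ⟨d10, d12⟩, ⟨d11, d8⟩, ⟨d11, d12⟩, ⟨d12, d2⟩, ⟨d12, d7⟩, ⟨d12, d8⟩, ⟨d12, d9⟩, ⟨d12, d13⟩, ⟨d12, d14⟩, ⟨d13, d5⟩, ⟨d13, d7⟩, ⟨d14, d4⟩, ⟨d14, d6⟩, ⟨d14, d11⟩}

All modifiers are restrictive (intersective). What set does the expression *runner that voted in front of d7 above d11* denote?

⟦that voted⟧ = ⟦voted⟧ = {d1, d4, d5, d6, d8, d9, d10, d12, d14}
⟦in front of d7⟧ = {x : ⟨x, d7⟩ ∈ ⟦in front of⟧} = {d1, d3, d4, d7, d10, d12, d13}
⟦above d11⟧ = {x : ⟨x, d11⟩ ∈ ⟦above⟧} = {d1, d2, d4, d5, d6, d9, d10, d11, d14}
⟦runner⟧ = {d1, d2, d4, d5, d6, d7, d8, d11, d12, d13, d14}
… ∩ ⟦that voted⟧ = {d1, d2, d4, d5, d6, d7, d8, d11, d12, d13, d14} ∩ {d1, d4, d5, d6, d8, d9, d10, d12, d14} = {d1, d4, d5, d6, d8, d12, d14}
… ∩ ⟦in front of d7⟧ = {d1, d4, d5, d6, d8, d12, d14} ∩ {d1, d3, d4, d7, d10, d12, d13} = {d1, d4, d12}
… ∩ ⟦above d11⟧ = {d1, d4, d12} ∩ {d1, d2, d4, d5, d6, d9, d10, d11, d14} = {d1, d4}
So ⟦runner that voted in front of d7 above d11⟧ = {d1, d4}.

{d1, d4}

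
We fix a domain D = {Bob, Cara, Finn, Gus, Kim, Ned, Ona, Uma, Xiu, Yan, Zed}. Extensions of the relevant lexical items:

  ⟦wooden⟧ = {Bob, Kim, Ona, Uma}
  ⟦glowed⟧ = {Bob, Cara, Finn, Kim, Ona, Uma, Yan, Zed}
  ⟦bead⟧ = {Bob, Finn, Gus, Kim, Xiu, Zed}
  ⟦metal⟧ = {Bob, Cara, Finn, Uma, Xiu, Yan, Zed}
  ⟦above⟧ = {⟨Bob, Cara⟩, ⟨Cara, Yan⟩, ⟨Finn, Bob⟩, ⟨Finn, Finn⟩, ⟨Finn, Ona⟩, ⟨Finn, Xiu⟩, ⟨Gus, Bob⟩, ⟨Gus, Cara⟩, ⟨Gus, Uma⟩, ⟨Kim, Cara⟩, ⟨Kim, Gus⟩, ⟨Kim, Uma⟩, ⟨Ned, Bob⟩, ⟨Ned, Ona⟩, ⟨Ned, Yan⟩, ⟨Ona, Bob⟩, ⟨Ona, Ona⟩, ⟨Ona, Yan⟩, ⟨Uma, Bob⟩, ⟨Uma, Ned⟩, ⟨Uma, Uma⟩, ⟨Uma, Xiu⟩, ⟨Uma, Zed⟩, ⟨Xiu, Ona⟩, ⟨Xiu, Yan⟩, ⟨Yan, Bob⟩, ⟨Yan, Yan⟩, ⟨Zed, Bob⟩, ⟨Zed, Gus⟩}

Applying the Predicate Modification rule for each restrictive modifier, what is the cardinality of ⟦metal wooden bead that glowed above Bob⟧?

⟦that glowed⟧ = ⟦glowed⟧ = {Bob, Cara, Finn, Kim, Ona, Uma, Yan, Zed}
⟦above Bob⟧ = {x : ⟨x, Bob⟩ ∈ ⟦above⟧} = {Finn, Gus, Ned, Ona, Uma, Yan, Zed}
⟦bead⟧ = {Bob, Finn, Gus, Kim, Xiu, Zed}
… ∩ ⟦that glowed⟧ = {Bob, Finn, Gus, Kim, Xiu, Zed} ∩ {Bob, Cara, Finn, Kim, Ona, Uma, Yan, Zed} = {Bob, Finn, Kim, Zed}
… ∩ ⟦above Bob⟧ = {Bob, Finn, Kim, Zed} ∩ {Finn, Gus, Ned, Ona, Uma, Yan, Zed} = {Finn, Zed}
… ∩ ⟦metal⟧ = {Finn, Zed} ∩ {Bob, Cara, Finn, Uma, Xiu, Yan, Zed} = {Finn, Zed}
… ∩ ⟦wooden⟧ = {Finn, Zed} ∩ {Bob, Kim, Ona, Uma} = ∅
⟦metal wooden bead that glowed above Bob⟧ = ∅, so the cardinality is 0.

0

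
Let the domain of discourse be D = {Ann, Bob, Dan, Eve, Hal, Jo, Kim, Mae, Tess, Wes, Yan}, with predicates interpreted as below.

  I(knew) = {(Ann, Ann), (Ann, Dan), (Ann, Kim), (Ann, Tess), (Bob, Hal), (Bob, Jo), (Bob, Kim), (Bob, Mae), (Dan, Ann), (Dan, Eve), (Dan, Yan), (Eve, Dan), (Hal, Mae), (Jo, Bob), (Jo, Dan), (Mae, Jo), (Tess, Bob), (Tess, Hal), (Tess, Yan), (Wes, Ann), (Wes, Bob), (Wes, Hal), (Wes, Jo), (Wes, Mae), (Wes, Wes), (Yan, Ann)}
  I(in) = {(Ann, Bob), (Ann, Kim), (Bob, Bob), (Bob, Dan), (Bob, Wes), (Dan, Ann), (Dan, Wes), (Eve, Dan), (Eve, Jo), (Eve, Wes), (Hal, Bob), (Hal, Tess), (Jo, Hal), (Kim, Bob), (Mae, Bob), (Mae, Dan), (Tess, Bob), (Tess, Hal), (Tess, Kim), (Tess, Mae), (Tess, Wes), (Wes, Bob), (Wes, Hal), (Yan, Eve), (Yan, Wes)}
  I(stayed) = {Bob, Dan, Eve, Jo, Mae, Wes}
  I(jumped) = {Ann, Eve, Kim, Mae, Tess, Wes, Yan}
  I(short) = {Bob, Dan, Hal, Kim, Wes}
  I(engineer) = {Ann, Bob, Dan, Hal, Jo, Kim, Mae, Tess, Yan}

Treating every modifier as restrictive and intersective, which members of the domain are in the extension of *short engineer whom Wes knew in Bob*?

⟦whom Wes knew⟧ = {x : ⟨Wes, x⟩ ∈ ⟦knew⟧} = {Ann, Bob, Hal, Jo, Mae, Wes}
⟦in Bob⟧ = {x : ⟨x, Bob⟩ ∈ ⟦in⟧} = {Ann, Bob, Hal, Kim, Mae, Tess, Wes}
⟦engineer⟧ = {Ann, Bob, Dan, Hal, Jo, Kim, Mae, Tess, Yan}
… ∩ ⟦whom Wes knew⟧ = {Ann, Bob, Dan, Hal, Jo, Kim, Mae, Tess, Yan} ∩ {Ann, Bob, Hal, Jo, Mae, Wes} = {Ann, Bob, Hal, Jo, Mae}
… ∩ ⟦in Bob⟧ = {Ann, Bob, Hal, Jo, Mae} ∩ {Ann, Bob, Hal, Kim, Mae, Tess, Wes} = {Ann, Bob, Hal, Mae}
… ∩ ⟦short⟧ = {Ann, Bob, Hal, Mae} ∩ {Bob, Dan, Hal, Kim, Wes} = {Bob, Hal}
So ⟦short engineer whom Wes knew in Bob⟧ = {Bob, Hal}.

{Bob, Hal}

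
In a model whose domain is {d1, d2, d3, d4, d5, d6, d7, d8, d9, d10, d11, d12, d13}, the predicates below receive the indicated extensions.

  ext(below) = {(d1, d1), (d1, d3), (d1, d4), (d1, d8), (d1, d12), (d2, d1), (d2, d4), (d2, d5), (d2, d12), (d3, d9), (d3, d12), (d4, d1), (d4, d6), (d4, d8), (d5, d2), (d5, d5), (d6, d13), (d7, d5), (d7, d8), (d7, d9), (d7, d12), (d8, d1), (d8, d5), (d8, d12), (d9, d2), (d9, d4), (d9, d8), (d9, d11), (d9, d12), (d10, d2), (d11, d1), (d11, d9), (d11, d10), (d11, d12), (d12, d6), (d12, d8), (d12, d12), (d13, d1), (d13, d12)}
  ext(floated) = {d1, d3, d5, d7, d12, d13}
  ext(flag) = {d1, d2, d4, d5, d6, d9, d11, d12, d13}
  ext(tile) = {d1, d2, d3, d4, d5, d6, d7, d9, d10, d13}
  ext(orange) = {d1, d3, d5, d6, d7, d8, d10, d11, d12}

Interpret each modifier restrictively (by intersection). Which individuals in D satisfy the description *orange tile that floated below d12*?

⟦that floated⟧ = ⟦floated⟧ = {d1, d3, d5, d7, d12, d13}
⟦below d12⟧ = {x : ⟨x, d12⟩ ∈ ⟦below⟧} = {d1, d2, d3, d7, d8, d9, d11, d12, d13}
⟦tile⟧ = {d1, d2, d3, d4, d5, d6, d7, d9, d10, d13}
… ∩ ⟦that floated⟧ = {d1, d2, d3, d4, d5, d6, d7, d9, d10, d13} ∩ {d1, d3, d5, d7, d12, d13} = {d1, d3, d5, d7, d13}
… ∩ ⟦below d12⟧ = {d1, d3, d5, d7, d13} ∩ {d1, d2, d3, d7, d8, d9, d11, d12, d13} = {d1, d3, d7, d13}
… ∩ ⟦orange⟧ = {d1, d3, d7, d13} ∩ {d1, d3, d5, d6, d7, d8, d10, d11, d12} = {d1, d3, d7}
So ⟦orange tile that floated below d12⟧ = {d1, d3, d7}.

{d1, d3, d7}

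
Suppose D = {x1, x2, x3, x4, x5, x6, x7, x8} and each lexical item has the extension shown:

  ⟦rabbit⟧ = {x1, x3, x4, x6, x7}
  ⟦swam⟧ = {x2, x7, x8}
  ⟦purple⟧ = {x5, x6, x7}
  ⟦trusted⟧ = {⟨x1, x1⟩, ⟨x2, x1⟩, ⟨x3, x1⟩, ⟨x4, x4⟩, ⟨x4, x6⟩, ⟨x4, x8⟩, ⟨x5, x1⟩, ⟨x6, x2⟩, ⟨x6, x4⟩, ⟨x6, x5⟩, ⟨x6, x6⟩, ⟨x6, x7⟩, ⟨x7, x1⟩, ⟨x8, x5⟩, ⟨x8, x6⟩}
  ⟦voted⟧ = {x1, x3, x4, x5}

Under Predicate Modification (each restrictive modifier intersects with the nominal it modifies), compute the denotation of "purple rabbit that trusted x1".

{x7}

⟦that trusted x1⟧ = {x : ⟨x, x1⟩ ∈ ⟦trusted⟧} = {x1, x2, x3, x5, x7}
⟦rabbit⟧ = {x1, x3, x4, x6, x7}
… ∩ ⟦that trusted x1⟧ = {x1, x3, x4, x6, x7} ∩ {x1, x2, x3, x5, x7} = {x1, x3, x7}
… ∩ ⟦purple⟧ = {x1, x3, x7} ∩ {x5, x6, x7} = {x7}
So ⟦purple rabbit that trusted x1⟧ = {x7}.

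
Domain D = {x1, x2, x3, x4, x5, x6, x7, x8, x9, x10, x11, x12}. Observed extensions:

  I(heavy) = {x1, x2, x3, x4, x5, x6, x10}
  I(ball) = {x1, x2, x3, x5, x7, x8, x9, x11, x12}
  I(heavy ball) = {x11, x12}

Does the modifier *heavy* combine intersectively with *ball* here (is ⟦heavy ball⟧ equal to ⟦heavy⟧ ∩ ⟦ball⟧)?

⟦heavy⟧ ∩ ⟦ball⟧ = {x1, x2, x3, x4, x5, x6, x10} ∩ {x1, x2, x3, x5, x7, x8, x9, x11, x12} = {x1, x2, x3, x5}
Observed ⟦heavy ball⟧ = {x11, x12}.
These differ, so the modifier is not intersective in this model.

no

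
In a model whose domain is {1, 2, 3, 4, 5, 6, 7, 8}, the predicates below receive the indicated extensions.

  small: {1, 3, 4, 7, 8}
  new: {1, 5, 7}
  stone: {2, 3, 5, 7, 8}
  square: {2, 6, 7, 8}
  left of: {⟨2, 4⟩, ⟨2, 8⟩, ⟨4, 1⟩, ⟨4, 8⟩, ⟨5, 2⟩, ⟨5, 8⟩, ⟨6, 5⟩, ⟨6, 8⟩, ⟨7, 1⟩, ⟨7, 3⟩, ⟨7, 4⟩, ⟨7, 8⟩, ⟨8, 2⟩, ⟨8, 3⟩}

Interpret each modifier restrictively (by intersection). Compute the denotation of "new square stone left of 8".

{7}

⟦left of 8⟧ = {x : ⟨x, 8⟩ ∈ ⟦left of⟧} = {2, 4, 5, 6, 7}
⟦stone⟧ = {2, 3, 5, 7, 8}
… ∩ ⟦left of 8⟧ = {2, 3, 5, 7, 8} ∩ {2, 4, 5, 6, 7} = {2, 5, 7}
… ∩ ⟦new⟧ = {2, 5, 7} ∩ {1, 5, 7} = {5, 7}
… ∩ ⟦square⟧ = {5, 7} ∩ {2, 6, 7, 8} = {7}
So ⟦new square stone left of 8⟧ = {7}.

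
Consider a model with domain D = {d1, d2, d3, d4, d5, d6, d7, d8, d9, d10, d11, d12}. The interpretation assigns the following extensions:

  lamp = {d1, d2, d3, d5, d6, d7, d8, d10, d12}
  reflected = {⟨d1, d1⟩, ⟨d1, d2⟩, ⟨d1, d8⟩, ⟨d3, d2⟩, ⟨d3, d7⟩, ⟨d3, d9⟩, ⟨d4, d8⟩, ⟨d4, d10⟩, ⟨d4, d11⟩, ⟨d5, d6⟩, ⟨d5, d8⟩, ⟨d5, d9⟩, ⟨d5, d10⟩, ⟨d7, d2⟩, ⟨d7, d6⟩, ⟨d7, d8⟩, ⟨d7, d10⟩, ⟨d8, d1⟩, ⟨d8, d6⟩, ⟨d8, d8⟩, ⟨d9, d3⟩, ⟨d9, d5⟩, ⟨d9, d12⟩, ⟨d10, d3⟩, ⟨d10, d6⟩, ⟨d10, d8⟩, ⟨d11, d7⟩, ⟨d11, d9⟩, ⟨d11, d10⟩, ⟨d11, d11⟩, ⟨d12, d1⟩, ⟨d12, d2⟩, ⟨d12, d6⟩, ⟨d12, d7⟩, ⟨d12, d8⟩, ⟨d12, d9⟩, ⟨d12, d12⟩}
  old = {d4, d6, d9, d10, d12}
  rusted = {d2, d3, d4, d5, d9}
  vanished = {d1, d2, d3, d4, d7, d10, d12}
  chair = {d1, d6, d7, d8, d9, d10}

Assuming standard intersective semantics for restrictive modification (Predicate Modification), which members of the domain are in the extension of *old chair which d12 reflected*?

{d6, d9}

⟦which d12 reflected⟧ = {x : ⟨d12, x⟩ ∈ ⟦reflected⟧} = {d1, d2, d6, d7, d8, d9, d12}
⟦chair⟧ = {d1, d6, d7, d8, d9, d10}
… ∩ ⟦which d12 reflected⟧ = {d1, d6, d7, d8, d9, d10} ∩ {d1, d2, d6, d7, d8, d9, d12} = {d1, d6, d7, d8, d9}
… ∩ ⟦old⟧ = {d1, d6, d7, d8, d9} ∩ {d4, d6, d9, d10, d12} = {d6, d9}
So ⟦old chair which d12 reflected⟧ = {d6, d9}.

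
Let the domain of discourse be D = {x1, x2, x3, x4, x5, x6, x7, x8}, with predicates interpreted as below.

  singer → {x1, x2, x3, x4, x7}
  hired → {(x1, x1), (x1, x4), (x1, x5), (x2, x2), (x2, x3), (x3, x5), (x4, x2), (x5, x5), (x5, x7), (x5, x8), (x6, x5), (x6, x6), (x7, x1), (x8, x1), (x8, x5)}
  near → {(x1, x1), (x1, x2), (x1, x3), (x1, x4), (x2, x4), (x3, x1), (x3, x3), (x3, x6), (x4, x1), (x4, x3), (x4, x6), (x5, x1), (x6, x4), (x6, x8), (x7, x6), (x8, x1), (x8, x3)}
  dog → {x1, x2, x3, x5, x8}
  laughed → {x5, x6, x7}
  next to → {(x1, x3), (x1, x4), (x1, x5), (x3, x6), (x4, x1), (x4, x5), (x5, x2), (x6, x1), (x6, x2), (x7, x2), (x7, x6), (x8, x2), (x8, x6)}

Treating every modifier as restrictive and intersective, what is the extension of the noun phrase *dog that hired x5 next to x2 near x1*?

⟦that hired x5⟧ = {x : ⟨x, x5⟩ ∈ ⟦hired⟧} = {x1, x3, x5, x6, x8}
⟦next to x2⟧ = {x : ⟨x, x2⟩ ∈ ⟦next to⟧} = {x5, x6, x7, x8}
⟦near x1⟧ = {x : ⟨x, x1⟩ ∈ ⟦near⟧} = {x1, x3, x4, x5, x8}
⟦dog⟧ = {x1, x2, x3, x5, x8}
… ∩ ⟦that hired x5⟧ = {x1, x2, x3, x5, x8} ∩ {x1, x3, x5, x6, x8} = {x1, x3, x5, x8}
… ∩ ⟦next to x2⟧ = {x1, x3, x5, x8} ∩ {x5, x6, x7, x8} = {x5, x8}
… ∩ ⟦near x1⟧ = {x5, x8} ∩ {x1, x3, x4, x5, x8} = {x5, x8}
So ⟦dog that hired x5 next to x2 near x1⟧ = {x5, x8}.

{x5, x8}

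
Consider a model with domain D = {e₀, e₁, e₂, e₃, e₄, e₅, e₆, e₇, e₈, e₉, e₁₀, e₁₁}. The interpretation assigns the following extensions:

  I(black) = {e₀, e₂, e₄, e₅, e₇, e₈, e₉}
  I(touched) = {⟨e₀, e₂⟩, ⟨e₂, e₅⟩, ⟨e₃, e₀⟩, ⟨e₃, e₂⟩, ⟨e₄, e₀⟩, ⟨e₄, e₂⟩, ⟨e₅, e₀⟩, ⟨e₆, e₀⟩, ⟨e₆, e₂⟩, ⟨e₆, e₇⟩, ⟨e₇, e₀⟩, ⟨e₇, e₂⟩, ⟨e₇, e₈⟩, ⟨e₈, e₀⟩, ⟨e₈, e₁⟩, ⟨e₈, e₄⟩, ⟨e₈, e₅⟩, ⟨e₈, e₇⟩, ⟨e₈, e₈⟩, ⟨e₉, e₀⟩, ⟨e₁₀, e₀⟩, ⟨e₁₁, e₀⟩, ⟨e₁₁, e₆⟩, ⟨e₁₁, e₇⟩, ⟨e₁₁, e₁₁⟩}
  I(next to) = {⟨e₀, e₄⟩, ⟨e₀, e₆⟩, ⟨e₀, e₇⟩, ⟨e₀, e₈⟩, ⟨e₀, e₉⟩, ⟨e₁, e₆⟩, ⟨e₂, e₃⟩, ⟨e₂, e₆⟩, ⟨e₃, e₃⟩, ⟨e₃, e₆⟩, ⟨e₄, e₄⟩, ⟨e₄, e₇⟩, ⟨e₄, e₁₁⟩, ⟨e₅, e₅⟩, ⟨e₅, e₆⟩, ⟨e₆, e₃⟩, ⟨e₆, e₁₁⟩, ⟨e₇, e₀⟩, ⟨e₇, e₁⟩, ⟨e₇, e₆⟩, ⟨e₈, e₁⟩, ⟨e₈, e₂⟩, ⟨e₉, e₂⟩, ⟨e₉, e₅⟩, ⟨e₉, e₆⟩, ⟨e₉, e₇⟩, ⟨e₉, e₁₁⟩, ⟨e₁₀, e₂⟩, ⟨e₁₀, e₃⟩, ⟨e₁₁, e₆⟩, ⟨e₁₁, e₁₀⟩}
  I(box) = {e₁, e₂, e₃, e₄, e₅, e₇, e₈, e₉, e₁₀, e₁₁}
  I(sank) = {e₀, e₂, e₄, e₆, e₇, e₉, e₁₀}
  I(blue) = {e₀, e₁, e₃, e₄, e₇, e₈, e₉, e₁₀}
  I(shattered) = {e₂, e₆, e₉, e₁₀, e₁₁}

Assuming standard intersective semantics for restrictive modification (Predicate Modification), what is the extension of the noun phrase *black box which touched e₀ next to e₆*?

{e₅, e₇, e₉}

⟦which touched e₀⟧ = {x : ⟨x, e₀⟩ ∈ ⟦touched⟧} = {e₃, e₄, e₅, e₆, e₇, e₈, e₉, e₁₀, e₁₁}
⟦next to e₆⟧ = {x : ⟨x, e₆⟩ ∈ ⟦next to⟧} = {e₀, e₁, e₂, e₃, e₅, e₇, e₉, e₁₁}
⟦box⟧ = {e₁, e₂, e₃, e₄, e₅, e₇, e₈, e₉, e₁₀, e₁₁}
… ∩ ⟦which touched e₀⟧ = {e₁, e₂, e₃, e₄, e₅, e₇, e₈, e₉, e₁₀, e₁₁} ∩ {e₃, e₄, e₅, e₆, e₇, e₈, e₉, e₁₀, e₁₁} = {e₃, e₄, e₅, e₇, e₈, e₉, e₁₀, e₁₁}
… ∩ ⟦next to e₆⟧ = {e₃, e₄, e₅, e₇, e₈, e₉, e₁₀, e₁₁} ∩ {e₀, e₁, e₂, e₃, e₅, e₇, e₉, e₁₁} = {e₃, e₅, e₇, e₉, e₁₁}
… ∩ ⟦black⟧ = {e₃, e₅, e₇, e₉, e₁₁} ∩ {e₀, e₂, e₄, e₅, e₇, e₈, e₉} = {e₅, e₇, e₉}
So ⟦black box which touched e₀ next to e₆⟧ = {e₅, e₇, e₉}.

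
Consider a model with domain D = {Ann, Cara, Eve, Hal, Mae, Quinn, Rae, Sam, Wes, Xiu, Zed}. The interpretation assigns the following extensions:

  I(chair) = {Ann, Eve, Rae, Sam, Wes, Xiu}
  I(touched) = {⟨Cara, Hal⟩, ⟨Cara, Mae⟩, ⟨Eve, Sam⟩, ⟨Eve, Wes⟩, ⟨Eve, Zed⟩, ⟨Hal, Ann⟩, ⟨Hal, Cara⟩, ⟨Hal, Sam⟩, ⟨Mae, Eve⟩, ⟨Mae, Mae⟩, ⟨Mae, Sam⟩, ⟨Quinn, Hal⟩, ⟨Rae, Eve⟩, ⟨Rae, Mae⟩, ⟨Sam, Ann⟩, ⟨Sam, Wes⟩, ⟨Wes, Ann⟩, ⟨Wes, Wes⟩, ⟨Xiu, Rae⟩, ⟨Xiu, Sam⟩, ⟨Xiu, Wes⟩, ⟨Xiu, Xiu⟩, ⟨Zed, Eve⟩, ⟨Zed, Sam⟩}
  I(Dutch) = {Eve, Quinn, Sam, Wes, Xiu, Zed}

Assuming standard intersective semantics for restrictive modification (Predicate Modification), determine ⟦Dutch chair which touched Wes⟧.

⟦which touched Wes⟧ = {x : ⟨x, Wes⟩ ∈ ⟦touched⟧} = {Eve, Sam, Wes, Xiu}
⟦chair⟧ = {Ann, Eve, Rae, Sam, Wes, Xiu}
… ∩ ⟦which touched Wes⟧ = {Ann, Eve, Rae, Sam, Wes, Xiu} ∩ {Eve, Sam, Wes, Xiu} = {Eve, Sam, Wes, Xiu}
… ∩ ⟦Dutch⟧ = {Eve, Sam, Wes, Xiu} ∩ {Eve, Quinn, Sam, Wes, Xiu, Zed} = {Eve, Sam, Wes, Xiu}
So ⟦Dutch chair which touched Wes⟧ = {Eve, Sam, Wes, Xiu}.

{Eve, Sam, Wes, Xiu}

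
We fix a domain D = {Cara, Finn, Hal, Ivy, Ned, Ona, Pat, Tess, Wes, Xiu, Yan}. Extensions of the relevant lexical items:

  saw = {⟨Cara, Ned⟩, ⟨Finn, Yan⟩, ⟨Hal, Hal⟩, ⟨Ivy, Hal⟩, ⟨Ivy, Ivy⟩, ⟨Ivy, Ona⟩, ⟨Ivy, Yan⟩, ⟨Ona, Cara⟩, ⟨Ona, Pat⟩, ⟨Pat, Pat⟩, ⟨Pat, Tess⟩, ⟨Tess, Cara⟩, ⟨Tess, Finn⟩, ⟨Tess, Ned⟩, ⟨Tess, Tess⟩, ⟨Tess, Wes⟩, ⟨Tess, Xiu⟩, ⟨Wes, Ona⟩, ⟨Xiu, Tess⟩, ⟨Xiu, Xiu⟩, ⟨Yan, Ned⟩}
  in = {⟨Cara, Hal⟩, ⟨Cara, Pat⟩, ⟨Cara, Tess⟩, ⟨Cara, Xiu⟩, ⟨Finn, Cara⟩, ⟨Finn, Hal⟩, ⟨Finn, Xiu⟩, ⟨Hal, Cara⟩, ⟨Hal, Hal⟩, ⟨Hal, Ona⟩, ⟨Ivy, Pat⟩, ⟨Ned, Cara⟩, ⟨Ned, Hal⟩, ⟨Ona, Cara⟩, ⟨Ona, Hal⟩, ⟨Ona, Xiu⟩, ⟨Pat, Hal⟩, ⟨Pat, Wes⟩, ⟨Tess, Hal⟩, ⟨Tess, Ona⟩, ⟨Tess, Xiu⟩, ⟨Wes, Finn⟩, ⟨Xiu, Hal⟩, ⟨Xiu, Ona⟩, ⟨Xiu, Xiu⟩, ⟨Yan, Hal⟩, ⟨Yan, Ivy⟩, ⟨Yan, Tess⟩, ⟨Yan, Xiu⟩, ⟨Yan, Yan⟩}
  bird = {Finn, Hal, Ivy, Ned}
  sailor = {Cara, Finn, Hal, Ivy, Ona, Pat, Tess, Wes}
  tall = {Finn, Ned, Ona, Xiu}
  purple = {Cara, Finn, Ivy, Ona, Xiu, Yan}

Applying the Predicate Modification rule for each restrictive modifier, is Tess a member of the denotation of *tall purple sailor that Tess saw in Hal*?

⟦that Tess saw⟧ = {x : ⟨Tess, x⟩ ∈ ⟦saw⟧} = {Cara, Finn, Ned, Tess, Wes, Xiu}
⟦in Hal⟧ = {x : ⟨x, Hal⟩ ∈ ⟦in⟧} = {Cara, Finn, Hal, Ned, Ona, Pat, Tess, Xiu, Yan}
⟦sailor⟧ = {Cara, Finn, Hal, Ivy, Ona, Pat, Tess, Wes}
… ∩ ⟦that Tess saw⟧ = {Cara, Finn, Hal, Ivy, Ona, Pat, Tess, Wes} ∩ {Cara, Finn, Ned, Tess, Wes, Xiu} = {Cara, Finn, Tess, Wes}
… ∩ ⟦in Hal⟧ = {Cara, Finn, Tess, Wes} ∩ {Cara, Finn, Hal, Ned, Ona, Pat, Tess, Xiu, Yan} = {Cara, Finn, Tess}
… ∩ ⟦tall⟧ = {Cara, Finn, Tess} ∩ {Finn, Ned, Ona, Xiu} = {Finn}
… ∩ ⟦purple⟧ = {Finn} ∩ {Cara, Finn, Ivy, Ona, Xiu, Yan} = {Finn}
⟦tall purple sailor that Tess saw in Hal⟧ = {Finn}; Tess ∉ this set.

no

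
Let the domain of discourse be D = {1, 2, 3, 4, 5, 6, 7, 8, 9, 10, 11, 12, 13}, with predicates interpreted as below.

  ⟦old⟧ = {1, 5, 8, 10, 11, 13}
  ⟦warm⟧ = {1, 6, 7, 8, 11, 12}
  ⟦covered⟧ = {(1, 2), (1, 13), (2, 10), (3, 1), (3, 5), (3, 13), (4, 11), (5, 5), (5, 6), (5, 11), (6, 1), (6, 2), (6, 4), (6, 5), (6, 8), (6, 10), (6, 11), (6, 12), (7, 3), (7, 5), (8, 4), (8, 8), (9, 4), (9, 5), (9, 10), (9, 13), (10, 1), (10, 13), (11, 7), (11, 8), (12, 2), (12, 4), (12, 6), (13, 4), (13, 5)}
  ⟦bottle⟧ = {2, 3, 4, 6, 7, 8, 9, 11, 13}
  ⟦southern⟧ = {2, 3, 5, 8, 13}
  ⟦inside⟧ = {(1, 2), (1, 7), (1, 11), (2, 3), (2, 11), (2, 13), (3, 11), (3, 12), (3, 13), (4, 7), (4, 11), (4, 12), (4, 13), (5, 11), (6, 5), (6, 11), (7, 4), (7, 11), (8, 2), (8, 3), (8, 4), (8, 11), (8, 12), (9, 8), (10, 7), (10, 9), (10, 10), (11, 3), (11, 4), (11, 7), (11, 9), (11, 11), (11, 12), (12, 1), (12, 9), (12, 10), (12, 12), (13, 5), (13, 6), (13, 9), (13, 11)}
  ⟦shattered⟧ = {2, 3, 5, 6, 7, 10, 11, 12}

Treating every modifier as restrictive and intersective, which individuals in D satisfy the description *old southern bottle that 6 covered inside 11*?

{8}

⟦that 6 covered⟧ = {x : ⟨6, x⟩ ∈ ⟦covered⟧} = {1, 2, 4, 5, 8, 10, 11, 12}
⟦inside 11⟧ = {x : ⟨x, 11⟩ ∈ ⟦inside⟧} = {1, 2, 3, 4, 5, 6, 7, 8, 11, 13}
⟦bottle⟧ = {2, 3, 4, 6, 7, 8, 9, 11, 13}
… ∩ ⟦that 6 covered⟧ = {2, 3, 4, 6, 7, 8, 9, 11, 13} ∩ {1, 2, 4, 5, 8, 10, 11, 12} = {2, 4, 8, 11}
… ∩ ⟦inside 11⟧ = {2, 4, 8, 11} ∩ {1, 2, 3, 4, 5, 6, 7, 8, 11, 13} = {2, 4, 8, 11}
… ∩ ⟦old⟧ = {2, 4, 8, 11} ∩ {1, 5, 8, 10, 11, 13} = {8, 11}
… ∩ ⟦southern⟧ = {8, 11} ∩ {2, 3, 5, 8, 13} = {8}
So ⟦old southern bottle that 6 covered inside 11⟧ = {8}.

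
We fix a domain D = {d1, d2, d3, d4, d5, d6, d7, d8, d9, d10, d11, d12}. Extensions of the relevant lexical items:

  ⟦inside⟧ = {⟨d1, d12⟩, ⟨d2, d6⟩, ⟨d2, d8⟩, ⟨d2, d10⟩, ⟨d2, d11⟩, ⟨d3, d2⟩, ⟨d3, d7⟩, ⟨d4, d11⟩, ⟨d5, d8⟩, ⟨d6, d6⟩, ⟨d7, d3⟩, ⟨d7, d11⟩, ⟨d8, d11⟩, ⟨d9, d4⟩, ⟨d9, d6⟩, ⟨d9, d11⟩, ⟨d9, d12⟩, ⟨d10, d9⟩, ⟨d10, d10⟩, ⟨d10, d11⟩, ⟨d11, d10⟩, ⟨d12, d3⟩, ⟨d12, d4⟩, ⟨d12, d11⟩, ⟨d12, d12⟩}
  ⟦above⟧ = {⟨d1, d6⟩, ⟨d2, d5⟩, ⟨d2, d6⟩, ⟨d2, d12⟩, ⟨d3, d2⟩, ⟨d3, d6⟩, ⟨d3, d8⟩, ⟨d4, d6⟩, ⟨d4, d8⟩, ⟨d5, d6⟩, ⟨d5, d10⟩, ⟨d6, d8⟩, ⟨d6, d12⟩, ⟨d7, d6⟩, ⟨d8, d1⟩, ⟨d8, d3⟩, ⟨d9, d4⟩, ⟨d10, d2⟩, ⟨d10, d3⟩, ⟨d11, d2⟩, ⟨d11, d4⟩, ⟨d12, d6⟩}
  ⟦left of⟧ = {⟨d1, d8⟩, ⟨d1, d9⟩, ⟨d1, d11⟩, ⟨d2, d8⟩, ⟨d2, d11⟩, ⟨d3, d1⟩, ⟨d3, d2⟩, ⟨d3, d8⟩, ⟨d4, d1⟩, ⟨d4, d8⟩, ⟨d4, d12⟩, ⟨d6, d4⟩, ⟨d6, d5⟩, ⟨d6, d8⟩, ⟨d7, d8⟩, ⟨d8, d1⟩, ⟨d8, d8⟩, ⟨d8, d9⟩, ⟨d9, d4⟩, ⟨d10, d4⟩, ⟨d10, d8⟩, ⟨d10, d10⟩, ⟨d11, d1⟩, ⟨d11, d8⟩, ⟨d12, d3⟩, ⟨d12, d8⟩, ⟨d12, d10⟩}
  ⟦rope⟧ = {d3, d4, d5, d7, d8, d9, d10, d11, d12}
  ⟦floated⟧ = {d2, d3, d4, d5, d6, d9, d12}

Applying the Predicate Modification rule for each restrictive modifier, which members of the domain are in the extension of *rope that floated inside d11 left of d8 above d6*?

⟦that floated⟧ = ⟦floated⟧ = {d2, d3, d4, d5, d6, d9, d12}
⟦inside d11⟧ = {x : ⟨x, d11⟩ ∈ ⟦inside⟧} = {d2, d4, d7, d8, d9, d10, d12}
⟦left of d8⟧ = {x : ⟨x, d8⟩ ∈ ⟦left of⟧} = {d1, d2, d3, d4, d6, d7, d8, d10, d11, d12}
⟦above d6⟧ = {x : ⟨x, d6⟩ ∈ ⟦above⟧} = {d1, d2, d3, d4, d5, d7, d12}
⟦rope⟧ = {d3, d4, d5, d7, d8, d9, d10, d11, d12}
… ∩ ⟦that floated⟧ = {d3, d4, d5, d7, d8, d9, d10, d11, d12} ∩ {d2, d3, d4, d5, d6, d9, d12} = {d3, d4, d5, d9, d12}
… ∩ ⟦inside d11⟧ = {d3, d4, d5, d9, d12} ∩ {d2, d4, d7, d8, d9, d10, d12} = {d4, d9, d12}
… ∩ ⟦left of d8⟧ = {d4, d9, d12} ∩ {d1, d2, d3, d4, d6, d7, d8, d10, d11, d12} = {d4, d12}
… ∩ ⟦above d6⟧ = {d4, d12} ∩ {d1, d2, d3, d4, d5, d7, d12} = {d4, d12}
So ⟦rope that floated inside d11 left of d8 above d6⟧ = {d4, d12}.

{d4, d12}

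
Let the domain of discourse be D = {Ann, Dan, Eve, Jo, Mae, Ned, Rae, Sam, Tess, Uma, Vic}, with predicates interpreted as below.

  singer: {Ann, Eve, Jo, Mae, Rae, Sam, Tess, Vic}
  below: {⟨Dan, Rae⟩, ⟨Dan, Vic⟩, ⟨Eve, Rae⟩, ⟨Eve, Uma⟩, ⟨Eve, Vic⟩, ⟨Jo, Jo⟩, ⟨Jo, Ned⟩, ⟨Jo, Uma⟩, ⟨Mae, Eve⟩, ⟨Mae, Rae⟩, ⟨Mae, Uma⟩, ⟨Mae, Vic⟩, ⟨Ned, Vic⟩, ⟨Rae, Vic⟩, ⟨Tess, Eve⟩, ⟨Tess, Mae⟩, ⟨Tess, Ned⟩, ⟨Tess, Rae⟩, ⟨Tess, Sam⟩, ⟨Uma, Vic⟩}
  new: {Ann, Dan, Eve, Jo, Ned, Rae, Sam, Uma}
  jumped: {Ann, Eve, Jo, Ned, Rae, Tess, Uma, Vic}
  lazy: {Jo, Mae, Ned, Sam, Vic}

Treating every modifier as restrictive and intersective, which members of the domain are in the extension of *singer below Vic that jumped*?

⟦below Vic⟧ = {x : ⟨x, Vic⟩ ∈ ⟦below⟧} = {Dan, Eve, Mae, Ned, Rae, Uma}
⟦that jumped⟧ = ⟦jumped⟧ = {Ann, Eve, Jo, Ned, Rae, Tess, Uma, Vic}
⟦singer⟧ = {Ann, Eve, Jo, Mae, Rae, Sam, Tess, Vic}
… ∩ ⟦below Vic⟧ = {Ann, Eve, Jo, Mae, Rae, Sam, Tess, Vic} ∩ {Dan, Eve, Mae, Ned, Rae, Uma} = {Eve, Mae, Rae}
… ∩ ⟦that jumped⟧ = {Eve, Mae, Rae} ∩ {Ann, Eve, Jo, Ned, Rae, Tess, Uma, Vic} = {Eve, Rae}
So ⟦singer below Vic that jumped⟧ = {Eve, Rae}.

{Eve, Rae}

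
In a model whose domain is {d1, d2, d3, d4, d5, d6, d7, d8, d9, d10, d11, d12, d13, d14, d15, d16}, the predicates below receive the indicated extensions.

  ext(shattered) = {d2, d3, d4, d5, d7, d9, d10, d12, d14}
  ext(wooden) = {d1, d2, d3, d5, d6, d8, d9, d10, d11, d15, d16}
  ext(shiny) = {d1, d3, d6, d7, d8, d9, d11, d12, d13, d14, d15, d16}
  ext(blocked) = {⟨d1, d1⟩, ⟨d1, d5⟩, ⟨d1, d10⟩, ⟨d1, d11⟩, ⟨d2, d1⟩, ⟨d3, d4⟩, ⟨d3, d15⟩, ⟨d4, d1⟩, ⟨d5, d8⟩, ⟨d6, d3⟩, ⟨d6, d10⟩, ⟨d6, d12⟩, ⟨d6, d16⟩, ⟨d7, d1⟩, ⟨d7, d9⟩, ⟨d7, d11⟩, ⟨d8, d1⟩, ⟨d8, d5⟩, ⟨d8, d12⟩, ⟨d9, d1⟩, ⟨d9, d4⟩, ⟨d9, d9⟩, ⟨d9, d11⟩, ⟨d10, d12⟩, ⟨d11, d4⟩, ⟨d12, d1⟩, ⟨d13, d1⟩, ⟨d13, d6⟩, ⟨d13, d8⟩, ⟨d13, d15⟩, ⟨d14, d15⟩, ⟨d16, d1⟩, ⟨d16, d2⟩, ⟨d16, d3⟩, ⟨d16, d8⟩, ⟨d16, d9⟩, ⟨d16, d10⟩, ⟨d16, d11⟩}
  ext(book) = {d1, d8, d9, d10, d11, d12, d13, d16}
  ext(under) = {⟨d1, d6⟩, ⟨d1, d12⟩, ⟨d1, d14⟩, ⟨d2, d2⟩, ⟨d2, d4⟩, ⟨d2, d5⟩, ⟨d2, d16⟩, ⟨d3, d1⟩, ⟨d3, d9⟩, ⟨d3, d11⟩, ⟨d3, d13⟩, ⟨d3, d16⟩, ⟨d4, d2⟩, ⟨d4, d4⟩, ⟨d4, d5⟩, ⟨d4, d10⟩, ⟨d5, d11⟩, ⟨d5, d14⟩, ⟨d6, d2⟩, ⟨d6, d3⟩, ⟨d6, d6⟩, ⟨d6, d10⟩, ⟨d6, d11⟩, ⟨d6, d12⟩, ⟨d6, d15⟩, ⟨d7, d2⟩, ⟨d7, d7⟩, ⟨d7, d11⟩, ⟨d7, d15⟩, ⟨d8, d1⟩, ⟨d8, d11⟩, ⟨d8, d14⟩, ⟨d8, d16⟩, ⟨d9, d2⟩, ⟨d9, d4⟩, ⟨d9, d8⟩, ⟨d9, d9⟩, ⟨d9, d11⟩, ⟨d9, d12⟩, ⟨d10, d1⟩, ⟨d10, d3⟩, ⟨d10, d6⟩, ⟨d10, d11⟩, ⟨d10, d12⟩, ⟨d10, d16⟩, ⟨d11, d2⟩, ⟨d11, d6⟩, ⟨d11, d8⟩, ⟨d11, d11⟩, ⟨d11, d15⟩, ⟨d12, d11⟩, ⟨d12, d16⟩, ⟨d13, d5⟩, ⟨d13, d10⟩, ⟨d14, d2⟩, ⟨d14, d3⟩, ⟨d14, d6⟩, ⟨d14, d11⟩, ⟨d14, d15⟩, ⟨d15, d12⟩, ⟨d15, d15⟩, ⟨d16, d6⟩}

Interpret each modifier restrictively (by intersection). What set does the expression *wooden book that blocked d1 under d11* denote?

{d8, d9}

⟦that blocked d1⟧ = {x : ⟨x, d1⟩ ∈ ⟦blocked⟧} = {d1, d2, d4, d7, d8, d9, d12, d13, d16}
⟦under d11⟧ = {x : ⟨x, d11⟩ ∈ ⟦under⟧} = {d3, d5, d6, d7, d8, d9, d10, d11, d12, d14}
⟦book⟧ = {d1, d8, d9, d10, d11, d12, d13, d16}
… ∩ ⟦that blocked d1⟧ = {d1, d8, d9, d10, d11, d12, d13, d16} ∩ {d1, d2, d4, d7, d8, d9, d12, d13, d16} = {d1, d8, d9, d12, d13, d16}
… ∩ ⟦under d11⟧ = {d1, d8, d9, d12, d13, d16} ∩ {d3, d5, d6, d7, d8, d9, d10, d11, d12, d14} = {d8, d9, d12}
… ∩ ⟦wooden⟧ = {d8, d9, d12} ∩ {d1, d2, d3, d5, d6, d8, d9, d10, d11, d15, d16} = {d8, d9}
So ⟦wooden book that blocked d1 under d11⟧ = {d8, d9}.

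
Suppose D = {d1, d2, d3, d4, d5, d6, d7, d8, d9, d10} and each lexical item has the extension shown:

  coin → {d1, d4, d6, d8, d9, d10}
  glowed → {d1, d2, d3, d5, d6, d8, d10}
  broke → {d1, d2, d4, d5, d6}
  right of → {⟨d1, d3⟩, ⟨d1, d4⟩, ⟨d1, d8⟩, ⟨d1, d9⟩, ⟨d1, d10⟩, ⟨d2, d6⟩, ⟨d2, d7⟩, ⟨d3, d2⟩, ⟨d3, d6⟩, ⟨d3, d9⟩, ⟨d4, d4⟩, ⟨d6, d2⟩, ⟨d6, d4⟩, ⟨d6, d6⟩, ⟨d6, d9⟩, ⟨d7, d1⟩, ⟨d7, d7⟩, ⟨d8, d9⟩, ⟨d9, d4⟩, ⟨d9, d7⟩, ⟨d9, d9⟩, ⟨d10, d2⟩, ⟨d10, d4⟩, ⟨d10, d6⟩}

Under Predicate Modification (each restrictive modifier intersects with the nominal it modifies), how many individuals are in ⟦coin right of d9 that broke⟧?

2

⟦right of d9⟧ = {x : ⟨x, d9⟩ ∈ ⟦right of⟧} = {d1, d3, d6, d8, d9}
⟦that broke⟧ = ⟦broke⟧ = {d1, d2, d4, d5, d6}
⟦coin⟧ = {d1, d4, d6, d8, d9, d10}
… ∩ ⟦right of d9⟧ = {d1, d4, d6, d8, d9, d10} ∩ {d1, d3, d6, d8, d9} = {d1, d6, d8, d9}
… ∩ ⟦that broke⟧ = {d1, d6, d8, d9} ∩ {d1, d2, d4, d5, d6} = {d1, d6}
⟦coin right of d9 that broke⟧ = {d1, d6}, so the cardinality is 2.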